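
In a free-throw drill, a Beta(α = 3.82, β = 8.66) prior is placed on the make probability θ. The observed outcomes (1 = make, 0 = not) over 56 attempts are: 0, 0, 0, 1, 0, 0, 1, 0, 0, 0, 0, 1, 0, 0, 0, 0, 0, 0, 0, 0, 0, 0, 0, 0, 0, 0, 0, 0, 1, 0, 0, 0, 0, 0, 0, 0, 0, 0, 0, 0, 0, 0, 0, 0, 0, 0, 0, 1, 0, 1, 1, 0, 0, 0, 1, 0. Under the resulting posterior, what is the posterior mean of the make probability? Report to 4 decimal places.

0.1726

The Beta prior is conjugate to a Binomial/Bernoulli likelihood; the update adds successes to α and failures to β.
Posterior: Beta(α+k, β+n−k) = Beta(3.82+8, 8.66+48) = Beta(11.82, 56.66).
Posterior mean = α/(α+β) = 11.82/68.48 = 0.1726.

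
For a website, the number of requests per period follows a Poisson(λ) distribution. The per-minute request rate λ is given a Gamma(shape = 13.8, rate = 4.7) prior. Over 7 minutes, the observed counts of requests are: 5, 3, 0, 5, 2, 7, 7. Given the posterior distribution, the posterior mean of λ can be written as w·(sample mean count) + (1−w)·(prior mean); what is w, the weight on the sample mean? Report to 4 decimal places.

With a Gamma(shape α, rate β) prior, the Poisson likelihood is conjugate: the posterior is Gamma(α + ΣXᵢ, β + n).
Posterior mean = (α₀+S)/(β₀+n) = [n/(β₀+n)]·(S/n) + [β₀/(β₀+n)]·(α₀/β₀), so only n and β₀ enter the weight.
Weight on data w = n/(β₀+n) = 7/(4.7+7) = 7/11.7 = 0.5983.

0.5983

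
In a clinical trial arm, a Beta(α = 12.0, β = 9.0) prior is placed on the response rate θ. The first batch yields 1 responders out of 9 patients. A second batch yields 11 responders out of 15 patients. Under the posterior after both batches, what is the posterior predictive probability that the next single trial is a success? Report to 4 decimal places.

The Beta prior is conjugate to a Binomial/Bernoulli likelihood; the update adds successes to α and failures to β.
After batch 1: Beta(12.0+1, 9.0+8) = Beta(13.0, 17.0).
After batch 2: Beta(13.0+11, 17.0+4) = Beta(24.0, 21.0).
For a single future Bernoulli trial, P(success | data) = α/(α+β) = 0.5333.

0.5333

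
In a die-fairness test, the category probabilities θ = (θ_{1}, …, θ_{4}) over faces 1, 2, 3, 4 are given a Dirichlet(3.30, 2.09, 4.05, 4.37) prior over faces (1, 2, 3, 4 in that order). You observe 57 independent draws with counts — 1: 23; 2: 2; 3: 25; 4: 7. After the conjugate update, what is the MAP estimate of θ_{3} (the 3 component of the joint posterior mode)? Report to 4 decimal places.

0.4198

The Dirichlet prior is conjugate to the Multinomial likelihood: each posterior αⱼ = prior αⱼ + observed count nⱼ.
Posterior concentration: (26.30, 4.09, 29.05, 11.37), total = 70.81.
Joint mode component: (α_{3}−1)/(Σα−K) = 28.05/66.81 = 0.4198.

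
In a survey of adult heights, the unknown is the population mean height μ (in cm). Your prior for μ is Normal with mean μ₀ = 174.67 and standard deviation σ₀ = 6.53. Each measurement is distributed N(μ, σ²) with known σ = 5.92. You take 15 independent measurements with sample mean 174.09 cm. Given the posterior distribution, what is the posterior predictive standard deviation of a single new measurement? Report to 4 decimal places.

For Normal data with known variance σ², a Normal(μ₀, σ₀²) prior on μ is conjugate. Posterior precision = 1/σ₀² + n/σ²; posterior mean is the precision-weighted average of μ₀ and x̄.
σ₀² = 6.53² = 42.6409, σ² = 5.92² = 35.0464; σ² + n·σ₀² = 35.0464 + 15·42.6409 = 674.6599.
Posterior precision = 1/σ₀² + n/σ² = 1/42.6409 + 15/35.0464 = (σ² + n·σ₀²)/(σ₀²σ²) = 674.6599/(42.6409·35.0464); posterior variance σₙ² = σ₀²σ²/(σ² + n·σ₀²) = 42.6409·35.0464/674.6599 = 2.215057.
Predictive variance for one new observation = σₙ² + σ² = 42.6409·35.0464/674.6599 + 35.0464 = σ²·(σ₀² + 674.6599)/674.6599 = 35.0464·717.3008/674.6599 = 37.261457; SD = √(35.0464·717.3008/674.6599) = 6.1042.

6.1042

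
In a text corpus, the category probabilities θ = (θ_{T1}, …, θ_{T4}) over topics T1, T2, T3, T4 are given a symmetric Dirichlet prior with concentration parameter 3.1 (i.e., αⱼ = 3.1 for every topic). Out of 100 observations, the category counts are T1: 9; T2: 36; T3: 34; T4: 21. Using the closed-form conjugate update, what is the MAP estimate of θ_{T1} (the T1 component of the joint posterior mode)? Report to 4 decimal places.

The Dirichlet prior is conjugate to the Multinomial likelihood: each posterior αⱼ = prior αⱼ + observed count nⱼ.
Posterior concentration: (12.1, 39.1, 37.1, 24.1), total = 112.4.
Joint mode component: (α_{T1}−1)/(Σα−K) = 11.1/108.4 = 0.1024.

0.1024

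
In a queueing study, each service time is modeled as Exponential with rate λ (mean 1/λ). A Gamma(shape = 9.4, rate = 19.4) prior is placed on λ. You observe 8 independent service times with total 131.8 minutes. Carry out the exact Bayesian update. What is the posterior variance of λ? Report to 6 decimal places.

0.000761

With a Gamma(shape α, rate β) prior on the exponential rate λ, the posterior after n observations with total T = Σxᵢ is Gamma(α+n, β+T).
Posterior: Gamma(9.4+8, 19.4+131.8) = Gamma(17.4, 151.2).
Var = α/β² = 0.000761.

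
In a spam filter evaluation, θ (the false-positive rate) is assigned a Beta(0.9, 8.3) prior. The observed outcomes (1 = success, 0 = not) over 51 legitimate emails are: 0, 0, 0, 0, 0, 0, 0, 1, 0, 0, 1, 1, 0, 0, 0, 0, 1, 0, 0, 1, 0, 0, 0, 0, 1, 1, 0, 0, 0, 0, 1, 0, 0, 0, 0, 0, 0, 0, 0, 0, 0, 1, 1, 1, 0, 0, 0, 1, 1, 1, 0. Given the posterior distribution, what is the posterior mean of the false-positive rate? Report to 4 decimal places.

The Beta prior is conjugate to a Binomial/Bernoulli likelihood; the update adds successes to α and failures to β.
Posterior: Beta(α+k, β+n−k) = Beta(0.9+14, 8.3+37) = Beta(14.9, 45.3).
Posterior mean = α/(α+β) = 14.9/60.2 = 0.2475.

0.2475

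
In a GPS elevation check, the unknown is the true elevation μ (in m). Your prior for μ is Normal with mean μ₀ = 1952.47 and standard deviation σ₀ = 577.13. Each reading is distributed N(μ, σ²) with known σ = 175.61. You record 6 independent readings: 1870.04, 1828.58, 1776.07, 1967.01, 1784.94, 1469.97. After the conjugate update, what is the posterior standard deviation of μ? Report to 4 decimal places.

For Normal data with known variance σ², a Normal(μ₀, σ₀²) prior on μ is conjugate. Posterior precision = 1/σ₀² + n/σ²; posterior mean is the precision-weighted average of μ₀ and x̄.
σ₀² = 577.13² = 333079.0369, σ² = 175.61² = 30838.8721; σ² + n·σ₀² = 30838.8721 + 6·333079.0369 = 2029313.0935.
Posterior precision = 1/σ₀² + n/σ² = 1/333079.0369 + 6/30838.8721 = (σ² + n·σ₀²)/(σ₀²σ²) = 2029313.0935/(333079.0369·30838.8721); posterior variance σₙ² = σ₀²σ²/(σ² + n·σ₀²) = 333079.0369·30838.8721/2029313.0935 = 5061.703811.
Posterior SD = √σₙ² = √(333079.0369·30838.8721/2029313.0935) = 71.1457.

71.1457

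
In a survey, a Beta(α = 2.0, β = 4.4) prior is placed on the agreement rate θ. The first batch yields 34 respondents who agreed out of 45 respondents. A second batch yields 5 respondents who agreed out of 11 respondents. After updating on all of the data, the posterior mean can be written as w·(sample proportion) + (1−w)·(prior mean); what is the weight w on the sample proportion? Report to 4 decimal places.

The Beta prior is conjugate to a Binomial/Bernoulli likelihood; the update adds successes to α and failures to β.
Total number of respondents: n = 45 + 11 = 56.
Posterior mean = (α₀+k)/(α₀+β₀+n) = [n/(α₀+β₀+n)]·(k/n) + [(α₀+β₀)/(α₀+β₀+n)]·α₀/(α₀+β₀), so only n and the prior enter the weight.
The weight on the data is w = n/(α₀+β₀+n) = 56/(2.0+4.4+56) = 56/62.4 = 0.8974.

0.8974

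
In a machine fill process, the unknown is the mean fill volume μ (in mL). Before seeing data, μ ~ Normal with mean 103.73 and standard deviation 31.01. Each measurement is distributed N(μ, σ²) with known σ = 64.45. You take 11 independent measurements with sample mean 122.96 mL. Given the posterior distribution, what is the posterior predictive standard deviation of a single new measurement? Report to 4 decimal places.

66.5203

For Normal data with known variance σ², a Normal(μ₀, σ₀²) prior on μ is conjugate. Posterior precision = 1/σ₀² + n/σ²; posterior mean is the precision-weighted average of μ₀ and x̄.
σ₀² = 31.01² = 961.6201, σ² = 64.45² = 4153.8025; σ² + n·σ₀² = 4153.8025 + 11·961.6201 = 14731.6236.
Posterior precision = 1/σ₀² + n/σ² = 1/961.6201 + 11/4153.8025 = (σ² + n·σ₀²)/(σ₀²σ²) = 14731.6236/(961.6201·4153.8025); posterior variance σₙ² = σ₀²σ²/(σ² + n·σ₀²) = 961.6201·4153.8025/14731.6236 = 271.143228.
Predictive variance for one new observation = σₙ² + σ² = 961.6201·4153.8025/14731.6236 + 4153.8025 = σ²·(σ₀² + 14731.6236)/14731.6236 = 4153.8025·15693.2437/14731.6236 = 4424.945728; SD = √(4153.8025·15693.2437/14731.6236) = 66.5203.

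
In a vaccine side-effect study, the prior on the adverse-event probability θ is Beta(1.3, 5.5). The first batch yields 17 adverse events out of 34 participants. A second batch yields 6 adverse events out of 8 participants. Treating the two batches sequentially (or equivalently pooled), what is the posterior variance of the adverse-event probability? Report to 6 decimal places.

The Beta prior is conjugate to a Binomial/Bernoulli likelihood; the update adds successes to α and failures to β.
After batch 1: Beta(1.3+17, 5.5+17) = Beta(18.3, 22.5).
After batch 2: Beta(18.3+6, 22.5+2) = Beta(24.3, 24.5).
Var = αβ/((α+β)²(α+β+1)) = 24.3·24.5/(48.8²·49.8) = 0.005020.

0.005020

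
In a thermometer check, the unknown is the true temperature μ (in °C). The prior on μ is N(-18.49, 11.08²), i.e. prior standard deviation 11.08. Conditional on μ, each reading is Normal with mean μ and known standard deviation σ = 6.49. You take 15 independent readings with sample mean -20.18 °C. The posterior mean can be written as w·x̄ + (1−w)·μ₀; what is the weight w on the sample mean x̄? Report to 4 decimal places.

For Normal data with known variance σ², a Normal(μ₀, σ₀²) prior on μ is conjugate. Posterior precision = 1/σ₀² + n/σ²; posterior mean is the precision-weighted average of μ₀ and x̄.
σ₀² = 11.08² = 122.7664, σ² = 6.49² = 42.1201. Prior precision 1/σ₀² = 1/122.7664; data precision n/σ² = 15/42.1201.
w = (n/σ²)/(1/σ₀² + n/σ²) = n·σ₀²/(σ² + n·σ₀²) = 15·122.7664/(42.1201 + 15·122.7664) = 1841.496/1883.6161 = 0.9776.

0.9776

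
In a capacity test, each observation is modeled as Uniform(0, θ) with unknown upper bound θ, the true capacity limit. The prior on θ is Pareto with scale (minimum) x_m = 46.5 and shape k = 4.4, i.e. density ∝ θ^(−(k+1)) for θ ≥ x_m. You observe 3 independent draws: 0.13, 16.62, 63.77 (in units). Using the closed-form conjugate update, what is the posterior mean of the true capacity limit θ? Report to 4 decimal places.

73.7341

A Pareto(scale x_m, shape k) prior on the upper bound θ of Uniform(0, θ) is conjugate: posterior is Pareto(max(x_m, max xᵢ), k + n).
Sample maximum = 63.77; prior scale x_m = 46.5 → posterior scale = max = 63.77.
Posterior shape = 4.4 + 3 = 7.4.
E[θ|data] = k·x_m/(k−1) = 7.4·63.77/6.4 = 73.7341.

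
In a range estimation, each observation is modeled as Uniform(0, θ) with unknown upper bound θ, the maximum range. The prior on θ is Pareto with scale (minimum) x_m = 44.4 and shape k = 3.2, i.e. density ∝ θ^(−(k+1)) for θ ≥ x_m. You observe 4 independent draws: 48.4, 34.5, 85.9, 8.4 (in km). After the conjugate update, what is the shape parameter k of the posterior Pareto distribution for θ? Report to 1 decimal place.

7.2

A Pareto(scale x_m, shape k) prior on the upper bound θ of Uniform(0, θ) is conjugate: posterior is Pareto(max(x_m, max xᵢ), k + n).
Sample maximum = 85.9; prior scale x_m = 44.4 → posterior scale = max = 85.9.
Posterior shape = 3.2 + 4 = 7.2.
Posterior shape k = 7.2.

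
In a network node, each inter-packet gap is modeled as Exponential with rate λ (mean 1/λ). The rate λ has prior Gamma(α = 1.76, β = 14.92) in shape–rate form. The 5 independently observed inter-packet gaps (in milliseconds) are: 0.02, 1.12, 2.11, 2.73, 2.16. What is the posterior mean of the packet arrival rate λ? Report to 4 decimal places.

0.2931

With a Gamma(shape α, rate β) prior on the exponential rate λ, the posterior after n observations with total T = Σxᵢ is Gamma(α+n, β+T).
Sum of observations T = 8.14 milliseconds; n = 5.
Posterior: Gamma(1.76+5, 14.92+8.14) = Gamma(6.76, 23.06).
Posterior mean of λ = α/β = 6.76/23.06 = 0.2931.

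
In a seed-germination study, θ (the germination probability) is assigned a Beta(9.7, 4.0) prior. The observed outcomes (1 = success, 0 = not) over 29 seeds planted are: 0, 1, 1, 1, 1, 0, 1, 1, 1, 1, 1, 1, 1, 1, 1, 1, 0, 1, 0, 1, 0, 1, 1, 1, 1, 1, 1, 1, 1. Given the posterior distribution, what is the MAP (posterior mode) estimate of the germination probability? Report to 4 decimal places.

The Beta prior is conjugate to a Binomial/Bernoulli likelihood; the update adds successes to α and failures to β.
Posterior: Beta(α+k, β+n−k) = Beta(9.7+24, 4.0+5) = Beta(33.7, 9.0).
Mode of Beta(a,b) for a,b>1 is (a−1)/(a+b−2) = 32.7/40.7 = 0.8034.

0.8034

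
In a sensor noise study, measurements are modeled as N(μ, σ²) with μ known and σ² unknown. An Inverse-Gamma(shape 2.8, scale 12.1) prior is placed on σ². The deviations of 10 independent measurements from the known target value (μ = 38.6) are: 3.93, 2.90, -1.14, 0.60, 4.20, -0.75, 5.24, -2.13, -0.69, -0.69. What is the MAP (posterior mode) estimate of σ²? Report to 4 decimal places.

With known mean μ and an Inverse-Gamma(α, β) prior on σ², the Normal likelihood is conjugate: posterior is Inv-Gamma(α + n/2, β + Σ(xᵢ−μ)²/2).
Σ(xᵢ−μ)² = (3.93)² + (2.90)² + (-1.14)² + (0.60)² + (4.20)² + (-0.75)² + (5.24)² + (-2.13)² + (-0.69)² + (-0.69)² = 76.6637.
Posterior: Inv-Gamma(2.8 + 10/2, 12.1 + 76.6637/2) = Inv-Gamma(7.80, 50.43185).
Mode = β/(α+1) = 50.43185/8.80 = 5.7309.

5.7309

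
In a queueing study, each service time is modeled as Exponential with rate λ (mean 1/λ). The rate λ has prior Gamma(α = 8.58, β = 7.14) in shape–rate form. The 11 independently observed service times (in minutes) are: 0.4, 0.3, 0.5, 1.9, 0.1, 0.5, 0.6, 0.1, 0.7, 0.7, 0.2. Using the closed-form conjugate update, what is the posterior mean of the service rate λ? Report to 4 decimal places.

With a Gamma(shape α, rate β) prior on the exponential rate λ, the posterior after n observations with total T = Σxᵢ is Gamma(α+n, β+T).
Sum of observations T = 6.0 minutes; n = 11.
Posterior: Gamma(8.58+11, 7.14+6.0) = Gamma(19.58, 13.14).
Posterior mean of λ = α/β = 19.58/13.14 = 1.4901.

1.4901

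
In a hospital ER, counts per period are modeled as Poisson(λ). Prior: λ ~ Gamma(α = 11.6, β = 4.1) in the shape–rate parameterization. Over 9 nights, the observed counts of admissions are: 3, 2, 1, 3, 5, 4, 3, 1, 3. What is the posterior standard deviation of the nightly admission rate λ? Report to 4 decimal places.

With a Gamma(shape α, rate β) prior, the Poisson likelihood is conjugate: the posterior is Gamma(α + ΣXᵢ, β + n).
Sum of counts S = 25 over n = 9 nights.
Posterior: Gamma(α+S, β+n) = Gamma(11.6+25, 4.1+9) = Gamma(36.6, 13.1).
SD = √α/β = √36.6/13.1 = 0.4618.

0.4618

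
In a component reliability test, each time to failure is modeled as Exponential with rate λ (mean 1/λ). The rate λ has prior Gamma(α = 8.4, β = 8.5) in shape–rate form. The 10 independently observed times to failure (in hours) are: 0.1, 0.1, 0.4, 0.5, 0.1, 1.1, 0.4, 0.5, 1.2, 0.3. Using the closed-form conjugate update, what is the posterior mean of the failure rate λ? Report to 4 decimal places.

1.3939

With a Gamma(shape α, rate β) prior on the exponential rate λ, the posterior after n observations with total T = Σxᵢ is Gamma(α+n, β+T).
Sum of observations T = 4.7 hours; n = 10.
Posterior: Gamma(8.4+10, 8.5+4.7) = Gamma(18.4, 13.2).
Posterior mean of λ = α/β = 18.4/13.2 = 1.3939.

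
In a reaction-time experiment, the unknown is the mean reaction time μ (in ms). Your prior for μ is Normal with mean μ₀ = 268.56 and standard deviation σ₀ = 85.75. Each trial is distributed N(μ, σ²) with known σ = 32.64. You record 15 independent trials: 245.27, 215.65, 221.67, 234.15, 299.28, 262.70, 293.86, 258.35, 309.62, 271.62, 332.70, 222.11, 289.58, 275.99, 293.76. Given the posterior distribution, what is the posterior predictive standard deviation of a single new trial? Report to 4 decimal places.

For Normal data with known variance σ², a Normal(μ₀, σ₀²) prior on μ is conjugate. Posterior precision = 1/σ₀² + n/σ²; posterior mean is the precision-weighted average of μ₀ and x̄.
σ₀² = 85.75² = 7353.0625, σ² = 32.64² = 1065.3696; σ² + n·σ₀² = 1065.3696 + 15·7353.0625 = 111361.3071.
Posterior precision = 1/σ₀² + n/σ² = 1/7353.0625 + 15/1065.3696 = (σ² + n·σ₀²)/(σ₀²σ²) = 111361.3071/(7353.0625·1065.3696); posterior variance σₙ² = σ₀²σ²/(σ² + n·σ₀²) = 7353.0625·1065.3696/111361.3071 = 70.345163.
Predictive variance for one new observation = σₙ² + σ² = 7353.0625·1065.3696/111361.3071 + 1065.3696 = σ²·(σ₀² + 111361.3071)/111361.3071 = 1065.3696·118714.3696/111361.3071 = 1135.714763; SD = √(1065.3696·118714.3696/111361.3071) = 33.7004.

33.7004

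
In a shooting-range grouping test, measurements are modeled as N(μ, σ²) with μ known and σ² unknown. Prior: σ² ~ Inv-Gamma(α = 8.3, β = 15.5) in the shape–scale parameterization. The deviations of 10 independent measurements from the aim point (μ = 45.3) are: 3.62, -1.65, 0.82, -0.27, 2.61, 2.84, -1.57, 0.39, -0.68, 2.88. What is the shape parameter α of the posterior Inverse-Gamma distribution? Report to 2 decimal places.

13.30

With known mean μ and an Inverse-Gamma(α, β) prior on σ², the Normal likelihood is conjugate: posterior is Inv-Gamma(α + n/2, β + Σ(xᵢ−μ)²/2).
Σ(xᵢ−μ)² = (3.62)² + (-1.65)² + (0.82)² + (-0.27)² + (2.61)² + (2.84)² + (-1.57)² + (0.39)² + (-0.68)² + (2.88)² = 42.8237.
Posterior: Inv-Gamma(8.3 + 10/2, 15.5 + 42.8237/2) = Inv-Gamma(13.30, 36.91185).
Posterior α = 13.30.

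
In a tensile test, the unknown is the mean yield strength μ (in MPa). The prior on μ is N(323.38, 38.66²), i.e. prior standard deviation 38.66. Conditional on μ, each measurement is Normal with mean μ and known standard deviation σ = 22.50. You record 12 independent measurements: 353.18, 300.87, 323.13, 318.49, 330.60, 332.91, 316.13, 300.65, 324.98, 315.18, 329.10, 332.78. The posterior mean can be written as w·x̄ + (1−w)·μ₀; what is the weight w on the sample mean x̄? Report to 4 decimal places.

For Normal data with known variance σ², a Normal(μ₀, σ₀²) prior on μ is conjugate. Posterior precision = 1/σ₀² + n/σ²; posterior mean is the precision-weighted average of μ₀ and x̄.
σ₀² = 38.66² = 1494.5956, σ² = 22.50² = 506.25. Prior precision 1/σ₀² = 1/1494.5956; data precision n/σ² = 12/506.25.
w = (n/σ²)/(1/σ₀² + n/σ²) = n·σ₀²/(σ² + n·σ₀²) = 12·1494.5956/(506.25 + 12·1494.5956) = 17935.1472/18441.3972 = 0.9725.

0.9725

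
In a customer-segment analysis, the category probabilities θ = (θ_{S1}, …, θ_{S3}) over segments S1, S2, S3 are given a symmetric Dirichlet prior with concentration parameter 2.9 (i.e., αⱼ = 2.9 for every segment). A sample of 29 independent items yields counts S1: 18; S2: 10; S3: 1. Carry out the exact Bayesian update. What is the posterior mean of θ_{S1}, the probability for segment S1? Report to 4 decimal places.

0.5544

The Dirichlet prior is conjugate to the Multinomial likelihood: each posterior αⱼ = prior αⱼ + observed count nⱼ.
Posterior concentration: (20.9, 12.9, 3.9), total = 37.7.
E[θ_{S1}|data] = α_{S1}/Σα = 20.9/37.7 = 0.5544.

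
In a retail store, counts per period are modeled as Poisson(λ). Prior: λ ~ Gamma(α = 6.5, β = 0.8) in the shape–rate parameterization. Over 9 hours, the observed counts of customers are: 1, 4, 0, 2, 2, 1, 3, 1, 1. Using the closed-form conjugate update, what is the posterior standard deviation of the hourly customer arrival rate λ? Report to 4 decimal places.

With a Gamma(shape α, rate β) prior, the Poisson likelihood is conjugate: the posterior is Gamma(α + ΣXᵢ, β + n).
Sum of counts S = 15 over n = 9 hours.
Posterior: Gamma(α+S, β+n) = Gamma(6.5+15, 0.8+9) = Gamma(21.5, 9.8).
SD = √α/β = √21.5/9.8 = 0.4731.

0.4731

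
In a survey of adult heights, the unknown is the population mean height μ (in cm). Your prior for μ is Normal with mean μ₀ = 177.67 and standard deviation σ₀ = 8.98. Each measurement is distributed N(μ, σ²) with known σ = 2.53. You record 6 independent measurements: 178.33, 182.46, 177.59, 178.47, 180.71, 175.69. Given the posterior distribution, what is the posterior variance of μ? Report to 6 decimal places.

1.052888

For Normal data with known variance σ², a Normal(μ₀, σ₀²) prior on μ is conjugate. Posterior precision = 1/σ₀² + n/σ²; posterior mean is the precision-weighted average of μ₀ and x̄.
σ₀² = 8.98² = 80.6404, σ² = 2.53² = 6.4009; σ² + n·σ₀² = 6.4009 + 6·80.6404 = 490.2433.
Posterior precision = 1/σ₀² + n/σ² = 1/80.6404 + 6/6.4009 = (σ² + n·σ₀²)/(σ₀²σ²) = 490.2433/(80.6404·6.4009); posterior variance σₙ² = σ₀²σ²/(σ² + n·σ₀²) = 80.6404·6.4009/490.2433 = 1.052888.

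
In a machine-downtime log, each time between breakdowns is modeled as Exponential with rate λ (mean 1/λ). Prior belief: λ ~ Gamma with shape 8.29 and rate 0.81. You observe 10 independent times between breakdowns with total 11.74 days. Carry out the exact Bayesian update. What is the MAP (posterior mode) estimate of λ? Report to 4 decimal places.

With a Gamma(shape α, rate β) prior on the exponential rate λ, the posterior after n observations with total T = Σxᵢ is Gamma(α+n, β+T).
Posterior: Gamma(8.29+10, 0.81+11.74) = Gamma(18.29, 12.55).
Mode = (α−1)/β = 1.3777.

1.3777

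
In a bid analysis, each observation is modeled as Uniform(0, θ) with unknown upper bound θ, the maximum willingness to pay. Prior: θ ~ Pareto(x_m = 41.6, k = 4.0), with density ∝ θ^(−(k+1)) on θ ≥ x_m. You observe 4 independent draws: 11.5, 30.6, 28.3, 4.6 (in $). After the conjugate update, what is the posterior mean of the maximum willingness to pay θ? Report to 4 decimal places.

47.5429

A Pareto(scale x_m, shape k) prior on the upper bound θ of Uniform(0, θ) is conjugate: posterior is Pareto(max(x_m, max xᵢ), k + n).
Sample maximum = 30.6; prior scale x_m = 41.6 → posterior scale = max = 41.6.
Posterior shape = 4.0 + 4 = 8.0.
E[θ|data] = k·x_m/(k−1) = 8.0·41.6/7.0 = 47.5429.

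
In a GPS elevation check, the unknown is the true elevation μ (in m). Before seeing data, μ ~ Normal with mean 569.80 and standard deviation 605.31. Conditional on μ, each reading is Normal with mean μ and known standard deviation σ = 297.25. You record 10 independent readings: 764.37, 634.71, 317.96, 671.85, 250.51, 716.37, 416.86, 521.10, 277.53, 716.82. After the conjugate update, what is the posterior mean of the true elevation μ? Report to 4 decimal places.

For Normal data with known variance σ², a Normal(μ₀, σ₀²) prior on μ is conjugate. Posterior precision = 1/σ₀² + n/σ²; posterior mean is the precision-weighted average of μ₀ and x̄.
Σxᵢ = 764.37 + 634.71 + 317.96 + 671.85 + 250.51 + 716.37 + 416.86 + 521.10 + 277.53 + 716.82 = 5288.08, so n·x̄ = 5288.08.
σ₀² = 605.31² = 366400.1961, σ² = 297.25² = 88357.5625; σ² + n·σ₀² = 88357.5625 + 10·366400.1961 = 3752359.5235.
Posterior mean = (μ₀/σ₀² + n·x̄/σ²)/(1/σ₀² + n/σ²) = (σ²·μ₀ + σ₀²·n·x̄)/(σ² + n·σ₀²) = (88357.5625·569.80 + 366400.1961·5288.08)/3752359.5235 = 1987899688.104988/3752359.5235 = 529.7732.

529.7732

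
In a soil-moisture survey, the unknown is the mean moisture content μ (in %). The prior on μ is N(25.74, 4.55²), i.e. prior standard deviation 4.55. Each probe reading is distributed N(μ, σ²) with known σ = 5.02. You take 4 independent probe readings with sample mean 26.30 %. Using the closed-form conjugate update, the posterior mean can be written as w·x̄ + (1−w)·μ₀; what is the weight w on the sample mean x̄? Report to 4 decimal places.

0.7667

For Normal data with known variance σ², a Normal(μ₀, σ₀²) prior on μ is conjugate. Posterior precision = 1/σ₀² + n/σ²; posterior mean is the precision-weighted average of μ₀ and x̄.
σ₀² = 4.55² = 20.7025, σ² = 5.02² = 25.2004. Prior precision 1/σ₀² = 1/20.7025; data precision n/σ² = 4/25.2004.
w = (n/σ²)/(1/σ₀² + n/σ²) = n·σ₀²/(σ² + n·σ₀²) = 4·20.7025/(25.2004 + 4·20.7025) = 82.81/108.0104 = 0.7667.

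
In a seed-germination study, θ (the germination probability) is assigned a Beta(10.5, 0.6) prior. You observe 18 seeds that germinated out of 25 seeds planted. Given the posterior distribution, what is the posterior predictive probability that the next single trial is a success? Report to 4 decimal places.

The Beta prior is conjugate to a Binomial/Bernoulli likelihood; the update adds successes to α and failures to β.
Posterior: Beta(α+k, β+n−k) = Beta(10.5+18, 0.6+7) = Beta(28.5, 7.6).
For a single future Bernoulli trial, P(success | data) = α/(α+β) = 0.7895.

0.7895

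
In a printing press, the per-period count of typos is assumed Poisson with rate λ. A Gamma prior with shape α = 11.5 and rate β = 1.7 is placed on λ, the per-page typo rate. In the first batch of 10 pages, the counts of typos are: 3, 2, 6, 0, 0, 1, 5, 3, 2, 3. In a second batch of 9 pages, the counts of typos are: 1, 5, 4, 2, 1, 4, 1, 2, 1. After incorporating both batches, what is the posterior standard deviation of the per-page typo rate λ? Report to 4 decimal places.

With a Gamma(shape α, rate β) prior, the Poisson likelihood is conjugate: the posterior is Gamma(α + ΣXᵢ, β + n).
Batch 1: sum of counts S = 25 over n = 10 pages.
After batch 1: Gamma(α+S, β+n) = Gamma(11.5+25, 1.7+10) = Gamma(36.5, 11.7).
Batch 2: sum of counts S = 21 over n = 9 pages.
After batch 2: Gamma(α+S, β+n) = Gamma(36.5+21, 11.7+9) = Gamma(57.5, 20.7).
SD = √α/β = √57.5/20.7 = 0.3663.

0.3663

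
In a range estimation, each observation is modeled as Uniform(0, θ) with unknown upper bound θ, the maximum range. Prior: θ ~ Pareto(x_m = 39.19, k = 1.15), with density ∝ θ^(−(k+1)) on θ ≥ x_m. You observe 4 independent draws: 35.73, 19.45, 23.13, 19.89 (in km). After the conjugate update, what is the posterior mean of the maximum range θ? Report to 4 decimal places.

48.6334

A Pareto(scale x_m, shape k) prior on the upper bound θ of Uniform(0, θ) is conjugate: posterior is Pareto(max(x_m, max xᵢ), k + n).
Sample maximum = 35.73; prior scale x_m = 39.19 → posterior scale = max = 39.19.
Posterior shape = 1.15 + 4 = 5.15.
E[θ|data] = k·x_m/(k−1) = 5.15·39.19/4.15 = 48.6334.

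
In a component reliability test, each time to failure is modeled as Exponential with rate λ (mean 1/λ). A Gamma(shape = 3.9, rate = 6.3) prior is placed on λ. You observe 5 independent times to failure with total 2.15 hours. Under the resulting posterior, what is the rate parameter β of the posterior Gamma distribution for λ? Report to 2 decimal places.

8.45

With a Gamma(shape α, rate β) prior on the exponential rate λ, the posterior after n observations with total T = Σxᵢ is Gamma(α+n, β+T).
Posterior: Gamma(3.9+5, 6.3+2.15) = Gamma(8.9, 8.45).
Posterior β = 8.45.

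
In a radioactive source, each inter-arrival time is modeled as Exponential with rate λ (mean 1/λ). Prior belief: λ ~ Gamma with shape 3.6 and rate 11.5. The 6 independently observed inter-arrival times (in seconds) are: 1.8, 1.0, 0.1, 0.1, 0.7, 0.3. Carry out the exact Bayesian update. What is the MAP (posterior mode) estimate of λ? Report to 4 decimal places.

0.5548

With a Gamma(shape α, rate β) prior on the exponential rate λ, the posterior after n observations with total T = Σxᵢ is Gamma(α+n, β+T).
Sum of observations T = 4.0 seconds; n = 6.
Posterior: Gamma(3.6+6, 11.5+4.0) = Gamma(9.6, 15.5).
Mode = (α−1)/β = 0.5548.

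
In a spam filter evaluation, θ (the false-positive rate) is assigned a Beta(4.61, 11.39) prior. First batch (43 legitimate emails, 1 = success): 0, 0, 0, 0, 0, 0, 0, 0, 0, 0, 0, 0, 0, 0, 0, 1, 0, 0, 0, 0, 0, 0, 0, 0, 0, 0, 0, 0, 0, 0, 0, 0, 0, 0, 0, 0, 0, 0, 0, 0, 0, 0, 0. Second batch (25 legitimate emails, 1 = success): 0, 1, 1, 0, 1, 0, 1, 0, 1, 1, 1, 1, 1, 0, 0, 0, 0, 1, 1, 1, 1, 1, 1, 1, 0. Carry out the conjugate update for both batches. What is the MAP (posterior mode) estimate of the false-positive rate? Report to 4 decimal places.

0.2513

The Beta prior is conjugate to a Binomial/Bernoulli likelihood; the update adds successes to α and failures to β.
After batch 1: Beta(4.61+1, 11.39+42) = Beta(5.61, 53.39).
After batch 2: Beta(5.61+16, 53.39+9) = Beta(21.61, 62.39).
Mode of Beta(a,b) for a,b>1 is (a−1)/(a+b−2) = 20.61/82.00 = 0.2513.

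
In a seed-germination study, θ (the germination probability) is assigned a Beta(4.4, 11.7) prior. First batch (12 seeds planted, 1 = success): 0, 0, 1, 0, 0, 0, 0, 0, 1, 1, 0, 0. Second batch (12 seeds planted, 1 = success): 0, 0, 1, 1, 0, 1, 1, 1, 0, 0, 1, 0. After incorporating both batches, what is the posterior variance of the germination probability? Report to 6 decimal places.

0.005414

The Beta prior is conjugate to a Binomial/Bernoulli likelihood; the update adds successes to α and failures to β.
After batch 1: Beta(4.4+3, 11.7+9) = Beta(7.4, 20.7).
After batch 2: Beta(7.4+6, 20.7+6) = Beta(13.4, 26.7).
Var = αβ/((α+β)²(α+β+1)) = 13.4·26.7/(40.1²·41.1) = 0.005414.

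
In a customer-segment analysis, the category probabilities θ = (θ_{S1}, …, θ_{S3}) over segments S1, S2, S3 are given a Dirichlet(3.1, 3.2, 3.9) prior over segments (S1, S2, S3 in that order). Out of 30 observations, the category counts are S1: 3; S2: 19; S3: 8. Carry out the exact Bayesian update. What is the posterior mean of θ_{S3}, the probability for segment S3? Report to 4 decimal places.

0.2960

The Dirichlet prior is conjugate to the Multinomial likelihood: each posterior αⱼ = prior αⱼ + observed count nⱼ.
Posterior concentration: (6.1, 22.2, 11.9), total = 40.2.
E[θ_{S3}|data] = α_{S3}/Σα = 11.9/40.2 = 0.2960.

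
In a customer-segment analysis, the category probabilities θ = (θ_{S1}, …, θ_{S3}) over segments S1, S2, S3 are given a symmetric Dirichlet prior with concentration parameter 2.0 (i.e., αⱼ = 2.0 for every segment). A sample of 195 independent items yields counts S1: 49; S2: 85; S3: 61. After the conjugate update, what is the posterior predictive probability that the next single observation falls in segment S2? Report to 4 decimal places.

0.4328

The Dirichlet prior is conjugate to the Multinomial likelihood: each posterior αⱼ = prior αⱼ + observed count nⱼ.
Posterior concentration: (51.0, 87.0, 63.0), total = 201.0.
P(next = S2 | data) = α_{S2}/Σα = 0.4328.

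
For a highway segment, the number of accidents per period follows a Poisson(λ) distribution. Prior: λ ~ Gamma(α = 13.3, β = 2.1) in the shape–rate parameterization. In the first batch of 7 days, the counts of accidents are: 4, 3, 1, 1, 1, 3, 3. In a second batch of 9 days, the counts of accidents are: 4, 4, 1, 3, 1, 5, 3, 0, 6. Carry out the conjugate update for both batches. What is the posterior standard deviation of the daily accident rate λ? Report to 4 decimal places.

0.4145

With a Gamma(shape α, rate β) prior, the Poisson likelihood is conjugate: the posterior is Gamma(α + ΣXᵢ, β + n).
Batch 1: sum of counts S = 16 over n = 7 days.
After batch 1: Gamma(α+S, β+n) = Gamma(13.3+16, 2.1+7) = Gamma(29.3, 9.1).
Batch 2: sum of counts S = 27 over n = 9 days.
After batch 2: Gamma(α+S, β+n) = Gamma(29.3+27, 9.1+9) = Gamma(56.3, 18.1).
SD = √α/β = √56.3/18.1 = 0.4145.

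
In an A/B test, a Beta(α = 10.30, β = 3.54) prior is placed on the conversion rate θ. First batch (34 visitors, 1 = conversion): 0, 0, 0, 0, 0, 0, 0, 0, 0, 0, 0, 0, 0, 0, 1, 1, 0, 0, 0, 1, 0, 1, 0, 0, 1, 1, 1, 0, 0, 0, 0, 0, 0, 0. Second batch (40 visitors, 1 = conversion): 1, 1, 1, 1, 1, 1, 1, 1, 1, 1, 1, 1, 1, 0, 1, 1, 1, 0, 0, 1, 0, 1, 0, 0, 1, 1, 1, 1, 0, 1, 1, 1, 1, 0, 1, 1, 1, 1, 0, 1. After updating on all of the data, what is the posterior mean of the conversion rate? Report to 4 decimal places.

0.5499

The Beta prior is conjugate to a Binomial/Bernoulli likelihood; the update adds successes to α and failures to β.
After batch 1: Beta(10.30+7, 3.54+27) = Beta(17.30, 30.54).
After batch 2: Beta(17.30+31, 30.54+9) = Beta(48.30, 39.54).
Posterior mean = α/(α+β) = 48.30/87.84 = 0.5499.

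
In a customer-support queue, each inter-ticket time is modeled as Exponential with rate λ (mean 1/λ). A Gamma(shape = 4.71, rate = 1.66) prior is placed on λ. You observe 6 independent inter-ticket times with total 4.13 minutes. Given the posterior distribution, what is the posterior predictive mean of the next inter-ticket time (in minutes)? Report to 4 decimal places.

With a Gamma(shape α, rate β) prior on the exponential rate λ, the posterior after n observations with total T = Σxᵢ is Gamma(α+n, β+T).
Posterior: Gamma(4.71+6, 1.66+4.13) = Gamma(10.71, 5.79).
The predictive distribution for the next observation is Lomax; its mean is β/(α−1) = 5.79/9.71 = 0.5963.

0.5963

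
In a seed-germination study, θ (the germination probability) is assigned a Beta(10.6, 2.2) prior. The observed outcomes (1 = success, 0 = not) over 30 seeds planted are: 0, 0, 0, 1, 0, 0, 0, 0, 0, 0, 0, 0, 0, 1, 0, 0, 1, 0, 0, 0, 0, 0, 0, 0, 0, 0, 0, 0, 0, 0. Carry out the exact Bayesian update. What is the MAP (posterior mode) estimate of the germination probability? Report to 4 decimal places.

The Beta prior is conjugate to a Binomial/Bernoulli likelihood; the update adds successes to α and failures to β.
Posterior: Beta(α+k, β+n−k) = Beta(10.6+3, 2.2+27) = Beta(13.6, 29.2).
Mode of Beta(a,b) for a,b>1 is (a−1)/(a+b−2) = 12.6/40.8 = 0.3088.

0.3088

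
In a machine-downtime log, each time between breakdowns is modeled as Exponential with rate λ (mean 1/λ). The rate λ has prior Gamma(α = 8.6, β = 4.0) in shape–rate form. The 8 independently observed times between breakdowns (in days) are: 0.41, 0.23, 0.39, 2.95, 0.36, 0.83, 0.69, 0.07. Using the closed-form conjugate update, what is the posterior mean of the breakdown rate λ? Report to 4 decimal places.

With a Gamma(shape α, rate β) prior on the exponential rate λ, the posterior after n observations with total T = Σxᵢ is Gamma(α+n, β+T).
Sum of observations T = 5.93 days; n = 8.
Posterior: Gamma(8.6+8, 4.0+5.93) = Gamma(16.6, 9.93).
Posterior mean of λ = α/β = 16.6/9.93 = 1.6717.

1.6717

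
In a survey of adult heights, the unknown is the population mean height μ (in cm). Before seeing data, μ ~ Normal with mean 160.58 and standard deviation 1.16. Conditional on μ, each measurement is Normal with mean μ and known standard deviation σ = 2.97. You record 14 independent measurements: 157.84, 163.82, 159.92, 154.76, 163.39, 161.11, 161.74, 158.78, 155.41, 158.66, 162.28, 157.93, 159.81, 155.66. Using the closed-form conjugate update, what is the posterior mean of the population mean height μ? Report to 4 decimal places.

For Normal data with known variance σ², a Normal(μ₀, σ₀²) prior on μ is conjugate. Posterior precision = 1/σ₀² + n/σ²; posterior mean is the precision-weighted average of μ₀ and x̄.
Σxᵢ = 157.84 + 163.82 + 159.92 + 154.76 + 163.39 + 161.11 + 161.74 + 158.78 + 155.41 + 158.66 + 162.28 + 157.93 + 159.81 + 155.66 = 2231.11, so n·x̄ = 2231.11.
σ₀² = 1.16² = 1.3456, σ² = 2.97² = 8.8209; σ² + n·σ₀² = 8.8209 + 14·1.3456 = 27.6593.
Posterior mean = (μ₀/σ₀² + n·x̄/σ²)/(1/σ₀² + n/σ²) = (σ²·μ₀ + σ₀²·n·x̄)/(σ² + n·σ₀²) = (8.8209·160.58 + 1.3456·2231.11)/27.6593 = 4418.641738/27.6593 = 159.7525.

159.7525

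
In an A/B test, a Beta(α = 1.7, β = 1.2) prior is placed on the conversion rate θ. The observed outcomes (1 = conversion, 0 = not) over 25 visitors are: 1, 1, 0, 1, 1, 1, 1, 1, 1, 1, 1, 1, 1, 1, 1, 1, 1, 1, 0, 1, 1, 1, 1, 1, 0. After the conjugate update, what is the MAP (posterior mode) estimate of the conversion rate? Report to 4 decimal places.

The Beta prior is conjugate to a Binomial/Bernoulli likelihood; the update adds successes to α and failures to β.
Posterior: Beta(α+k, β+n−k) = Beta(1.7+22, 1.2+3) = Beta(23.7, 4.2).
Mode of Beta(a,b) for a,b>1 is (a−1)/(a+b−2) = 22.7/25.9 = 0.8764.

0.8764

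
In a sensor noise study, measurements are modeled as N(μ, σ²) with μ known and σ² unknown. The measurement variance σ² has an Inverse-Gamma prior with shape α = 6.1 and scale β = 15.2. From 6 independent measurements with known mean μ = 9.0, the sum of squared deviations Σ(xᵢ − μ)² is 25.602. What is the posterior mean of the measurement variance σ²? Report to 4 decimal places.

With known mean μ and an Inverse-Gamma(α, β) prior on σ², the Normal likelihood is conjugate: posterior is Inv-Gamma(α + n/2, β + Σ(xᵢ−μ)²/2).
Posterior: Inv-Gamma(6.1 + 6/2, 15.2 + 25.602/2) = Inv-Gamma(9.10, 28.0010).
E[σ²|data] = β/(α−1) = 28.0010/8.10 = 3.4569.

3.4569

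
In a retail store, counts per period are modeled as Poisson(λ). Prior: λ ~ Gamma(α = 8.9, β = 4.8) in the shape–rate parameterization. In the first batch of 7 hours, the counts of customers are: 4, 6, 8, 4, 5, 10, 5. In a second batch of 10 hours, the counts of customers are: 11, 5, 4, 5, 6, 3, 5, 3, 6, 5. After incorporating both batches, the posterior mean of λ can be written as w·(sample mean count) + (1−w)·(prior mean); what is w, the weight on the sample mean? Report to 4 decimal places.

0.7798

With a Gamma(shape α, rate β) prior, the Poisson likelihood is conjugate: the posterior is Gamma(α + ΣXᵢ, β + n).
Total number of hours: n = 7 + 10 = 17.
Posterior mean = (α₀+S)/(β₀+n) = [n/(β₀+n)]·(S/n) + [β₀/(β₀+n)]·(α₀/β₀), so only n and β₀ enter the weight.
Weight on data w = n/(β₀+n) = 17/(4.8+17) = 17/21.8 = 0.7798.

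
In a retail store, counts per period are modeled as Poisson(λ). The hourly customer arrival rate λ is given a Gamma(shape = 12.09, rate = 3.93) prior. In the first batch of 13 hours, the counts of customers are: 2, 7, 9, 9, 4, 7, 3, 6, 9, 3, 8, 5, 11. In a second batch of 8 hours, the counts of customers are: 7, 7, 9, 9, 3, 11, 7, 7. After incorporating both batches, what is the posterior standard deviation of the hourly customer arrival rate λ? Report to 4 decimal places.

With a Gamma(shape α, rate β) prior, the Poisson likelihood is conjugate: the posterior is Gamma(α + ΣXᵢ, β + n).
Batch 1: sum of counts S = 83 over n = 13 hours.
After batch 1: Gamma(α+S, β+n) = Gamma(12.09+83, 3.93+13) = Gamma(95.09, 16.93).
Batch 2: sum of counts S = 60 over n = 8 hours.
After batch 2: Gamma(α+S, β+n) = Gamma(95.09+60, 16.93+8) = Gamma(155.09, 24.93).
SD = √α/β = √155.09/24.93 = 0.4995.

0.4995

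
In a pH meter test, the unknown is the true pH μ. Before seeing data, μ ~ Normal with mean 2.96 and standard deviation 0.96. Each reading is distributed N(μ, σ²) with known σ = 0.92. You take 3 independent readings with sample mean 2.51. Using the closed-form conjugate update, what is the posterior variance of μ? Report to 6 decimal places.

For Normal data with known variance σ², a Normal(μ₀, σ₀²) prior on μ is conjugate. Posterior precision = 1/σ₀² + n/σ²; posterior mean is the precision-weighted average of μ₀ and x̄.
σ₀² = 0.96² = 0.9216, σ² = 0.92² = 0.8464; σ² + n·σ₀² = 0.8464 + 3·0.9216 = 3.6112.
Posterior precision = 1/σ₀² + n/σ² = 1/0.9216 + 3/0.8464 = (σ² + n·σ₀²)/(σ₀²σ²) = 3.6112/(0.9216·0.8464); posterior variance σₙ² = σ₀²σ²/(σ² + n·σ₀²) = 0.9216·0.8464/3.6112 = 0.216006.

0.216006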